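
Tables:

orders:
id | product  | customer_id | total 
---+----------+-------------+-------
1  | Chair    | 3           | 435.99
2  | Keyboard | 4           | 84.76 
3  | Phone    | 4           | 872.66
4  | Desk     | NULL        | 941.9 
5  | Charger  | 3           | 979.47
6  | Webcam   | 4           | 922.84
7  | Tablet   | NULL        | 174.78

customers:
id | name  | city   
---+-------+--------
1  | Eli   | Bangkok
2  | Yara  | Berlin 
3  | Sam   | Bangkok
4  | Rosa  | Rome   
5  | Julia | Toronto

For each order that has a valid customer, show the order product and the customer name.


INNER JOIN keeps only orders rows whose customer_id matches an id in customers. Walk through each order:
  - order 1 (Chair): customer_id=3 -> matches Sam
  - order 2 (Keyboard): customer_id=4 -> matches Rosa
  - order 3 (Phone): customer_id=4 -> matches Rosa
  - order 4 (Desk): customer_id=NULL, no match -> dropped
  - order 5 (Charger): customer_id=3 -> matches Sam
  - order 6 (Webcam): customer_id=4 -> matches Rosa
  - order 7 (Tablet): customer_id=NULL, no match -> dropped
So 2 of 7 rows are dropped.

SQL:
SELECT a.product, b.name AS customer
FROM orders a
INNER JOIN customers b ON a.customer_id = b.id

Result:
product  | customer
---------+---------
Chair    | Sam     
Keyboard | Rosa    
Phone    | Rosa    
Charger  | Sam     
Webcam   | Rosa    


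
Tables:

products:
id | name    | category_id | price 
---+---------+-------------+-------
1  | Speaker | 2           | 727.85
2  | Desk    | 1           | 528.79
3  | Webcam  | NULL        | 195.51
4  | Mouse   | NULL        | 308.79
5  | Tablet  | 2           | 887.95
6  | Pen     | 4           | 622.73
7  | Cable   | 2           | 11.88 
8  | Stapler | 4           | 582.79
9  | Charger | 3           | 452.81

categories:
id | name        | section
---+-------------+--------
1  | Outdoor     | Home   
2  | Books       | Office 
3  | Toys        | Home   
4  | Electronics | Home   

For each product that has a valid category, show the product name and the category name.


INNER JOIN keeps only products rows whose category_id matches an id in categories. Walk through each product:
  - product 1 (Speaker): category_id=2 -> matches Books
  - product 2 (Desk): category_id=1 -> matches Outdoor
  - product 3 (Webcam): category_id=NULL, no match -> dropped
  - product 4 (Mouse): category_id=NULL, no match -> dropped
  - product 5 (Tablet): category_id=2 -> matches Books
  - product 6 (Pen): category_id=4 -> matches Electronics
  - product 7 (Cable): category_id=2 -> matches Books
  - product 8 (Stapler): category_id=4 -> matches Electronics
  - product 9 (Charger): category_id=3 -> matches Toys
So 2 of 9 rows are dropped.

SQL:
SELECT a.name, b.name AS category
FROM products a
INNER JOIN categories b ON a.category_id = b.id

Result:
name    | category   
--------+------------
Speaker | Books      
Desk    | Outdoor    
Tablet  | Books      
Pen     | Electronics
Cable   | Books      
Stapler | Electronics
Charger | Toys       


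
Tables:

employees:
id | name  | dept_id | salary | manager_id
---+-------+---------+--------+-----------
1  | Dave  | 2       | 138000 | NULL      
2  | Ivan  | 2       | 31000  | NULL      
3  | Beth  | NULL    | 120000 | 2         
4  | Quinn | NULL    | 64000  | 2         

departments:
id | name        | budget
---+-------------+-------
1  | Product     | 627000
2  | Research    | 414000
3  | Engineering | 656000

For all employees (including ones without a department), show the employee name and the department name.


LEFT JOIN keeps every row from employees (the left table); where dept_id has no match in departments, the department columns become NULL. Walk through each employee:
  - employee 1 (Dave): dept_id=2 -> matches Research
  - employee 2 (Ivan): dept_id=2 -> matches Research
  - employee 3 (Beth): dept_id=NULL, no match -> kept with NULL
  - employee 4 (Quinn): dept_id=NULL, no match -> kept with NULL
All 4 rows appear; 2 have NULL department.

SQL:
SELECT a.name, b.name AS department
FROM employees a
LEFT JOIN departments b ON a.dept_id = b.id

Result:
name  | department
------+-----------
Dave  | Research  
Ivan  | Research  
Beth  | NULL      
Quinn | NULL      


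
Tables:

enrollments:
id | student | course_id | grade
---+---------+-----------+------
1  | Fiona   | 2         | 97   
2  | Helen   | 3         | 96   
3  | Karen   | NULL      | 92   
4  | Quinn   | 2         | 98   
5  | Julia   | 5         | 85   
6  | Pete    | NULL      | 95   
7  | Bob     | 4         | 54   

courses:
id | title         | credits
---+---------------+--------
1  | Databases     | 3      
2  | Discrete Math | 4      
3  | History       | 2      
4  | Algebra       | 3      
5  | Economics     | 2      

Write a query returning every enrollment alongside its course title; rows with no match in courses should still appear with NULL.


LEFT JOIN keeps every row from enrollments (the left table); where course_id has no match in courses, the course columns become NULL. Walk through each enrollment:
  - enrollment 1 (Fiona): course_id=2 -> matches Discrete Math
  - enrollment 2 (Helen): course_id=3 -> matches History
  - enrollment 3 (Karen): course_id=NULL, no match -> kept with NULL
  - enrollment 4 (Quinn): course_id=2 -> matches Discrete Math
  - enrollment 5 (Julia): course_id=5 -> matches Economics
  - enrollment 6 (Pete): course_id=NULL, no match -> kept with NULL
  - enrollment 7 (Bob): course_id=4 -> matches Algebra
All 7 rows appear; 2 have NULL course.

SQL:
SELECT a.student, b.title AS course
FROM enrollments a
LEFT JOIN courses b ON a.course_id = b.id

Result:
student | course       
--------+--------------
Fiona   | Discrete Math
Helen   | History      
Karen   | NULL         
Quinn   | Discrete Math
Julia   | Economics    
Pete    | NULL         
Bob     | Algebra      


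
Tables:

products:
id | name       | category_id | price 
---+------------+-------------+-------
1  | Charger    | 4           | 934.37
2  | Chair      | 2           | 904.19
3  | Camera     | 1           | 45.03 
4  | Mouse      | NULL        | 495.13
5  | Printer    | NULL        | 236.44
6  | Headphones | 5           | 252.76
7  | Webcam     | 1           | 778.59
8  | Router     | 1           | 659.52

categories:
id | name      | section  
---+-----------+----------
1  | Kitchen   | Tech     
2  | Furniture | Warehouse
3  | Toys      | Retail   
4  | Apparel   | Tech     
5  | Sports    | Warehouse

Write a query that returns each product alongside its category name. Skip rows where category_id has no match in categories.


INNER JOIN keeps only products rows whose category_id matches an id in categories. Walk through each product:
  - product 1 (Charger): category_id=4 -> matches Apparel
  - product 2 (Chair): category_id=2 -> matches Furniture
  - product 3 (Camera): category_id=1 -> matches Kitchen
  - product 4 (Mouse): category_id=NULL, no match -> dropped
  - product 5 (Printer): category_id=NULL, no match -> dropped
  - product 6 (Headphones): category_id=5 -> matches Sports
  - product 7 (Webcam): category_id=1 -> matches Kitchen
  - product 8 (Router): category_id=1 -> matches Kitchen
So 2 of 8 rows are dropped.

SQL:
SELECT a.name, b.name AS category
FROM products a
INNER JOIN categories b ON a.category_id = b.id

Result:
name       | category 
-----------+----------
Charger    | Apparel  
Chair      | Furniture
Camera     | Kitchen  
Headphones | Sports   
Webcam     | Kitchen  
Router     | Kitchen  


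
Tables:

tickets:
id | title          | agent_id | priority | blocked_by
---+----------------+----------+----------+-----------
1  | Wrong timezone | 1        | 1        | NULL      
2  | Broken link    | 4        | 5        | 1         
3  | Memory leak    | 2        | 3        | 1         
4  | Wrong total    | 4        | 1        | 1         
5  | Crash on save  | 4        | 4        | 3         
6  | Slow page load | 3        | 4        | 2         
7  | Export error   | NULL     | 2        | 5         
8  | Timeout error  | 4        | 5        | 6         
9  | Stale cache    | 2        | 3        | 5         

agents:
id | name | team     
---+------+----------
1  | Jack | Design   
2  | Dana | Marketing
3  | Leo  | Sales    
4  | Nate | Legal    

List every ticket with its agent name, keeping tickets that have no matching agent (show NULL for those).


LEFT JOIN keeps every row from tickets (the left table); where agent_id has no match in agents, the agent columns become NULL. Walk through each ticket:
  - ticket 1 (Wrong timezone): agent_id=1 -> matches Jack
  - ticket 2 (Broken link): agent_id=4 -> matches Nate
  - ticket 3 (Memory leak): agent_id=2 -> matches Dana
  - ticket 4 (Wrong total): agent_id=4 -> matches Nate
  - ticket 5 (Crash on save): agent_id=4 -> matches Nate
  - ticket 6 (Slow page load): agent_id=3 -> matches Leo
  - ticket 7 (Export error): agent_id=NULL, no match -> kept with NULL
  - ticket 8 (Timeout error): agent_id=4 -> matches Nate
  - ticket 9 (Stale cache): agent_id=2 -> matches Dana
All 9 rows appear; 1 has NULL agent.

SQL:
SELECT a.title, b.name AS agent
FROM tickets a
LEFT JOIN agents b ON a.agent_id = b.id

Result:
title          | agent
---------------+------
Wrong timezone | Jack 
Broken link    | Nate 
Memory leak    | Dana 
Wrong total    | Nate 
Crash on save  | Nate 
Slow page load | Leo  
Export error   | NULL 
Timeout error  | Nate 
Stale cache    | Dana 


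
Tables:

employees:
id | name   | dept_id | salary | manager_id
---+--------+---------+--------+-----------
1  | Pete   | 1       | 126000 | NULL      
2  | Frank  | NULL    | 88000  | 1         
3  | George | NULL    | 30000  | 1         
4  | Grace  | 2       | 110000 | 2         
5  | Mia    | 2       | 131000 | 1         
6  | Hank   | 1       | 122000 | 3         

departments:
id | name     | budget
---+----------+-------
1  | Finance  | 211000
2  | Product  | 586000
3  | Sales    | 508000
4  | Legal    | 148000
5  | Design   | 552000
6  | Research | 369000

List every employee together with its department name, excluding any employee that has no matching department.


INNER JOIN keeps only employees rows whose dept_id matches an id in departments. Walk through each employee:
  - employee 1 (Pete): dept_id=1 -> matches Finance
  - employee 2 (Frank): dept_id=NULL, no match -> dropped
  - employee 3 (George): dept_id=NULL, no match -> dropped
  - employee 4 (Grace): dept_id=2 -> matches Product
  - employee 5 (Mia): dept_id=2 -> matches Product
  - employee 6 (Hank): dept_id=1 -> matches Finance
So 2 of 6 rows are dropped.

SQL:
SELECT a.name, b.name AS department
FROM employees a
INNER JOIN departments b ON a.dept_id = b.id

Result:
name  | department
------+-----------
Pete  | Finance   
Grace | Product   
Mia   | Product   
Hank  | Finance   


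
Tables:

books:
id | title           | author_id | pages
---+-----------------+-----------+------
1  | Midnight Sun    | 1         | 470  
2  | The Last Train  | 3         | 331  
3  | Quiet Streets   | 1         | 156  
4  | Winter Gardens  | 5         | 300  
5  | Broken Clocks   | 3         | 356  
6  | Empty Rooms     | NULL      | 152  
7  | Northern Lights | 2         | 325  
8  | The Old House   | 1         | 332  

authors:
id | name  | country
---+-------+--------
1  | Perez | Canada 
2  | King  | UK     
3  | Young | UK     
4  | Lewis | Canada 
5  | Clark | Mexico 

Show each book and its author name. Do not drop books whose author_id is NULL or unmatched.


LEFT JOIN keeps every row from books (the left table); where author_id has no match in authors, the author columns become NULL. Walk through each book:
  - book 1 (Midnight Sun): author_id=1 -> matches Perez
  - book 2 (The Last Train): author_id=3 -> matches Young
  - book 3 (Quiet Streets): author_id=1 -> matches Perez
  - book 4 (Winter Gardens): author_id=5 -> matches Clark
  - book 5 (Broken Clocks): author_id=3 -> matches Young
  - book 6 (Empty Rooms): author_id=NULL, no match -> kept with NULL
  - book 7 (Northern Lights): author_id=2 -> matches King
  - book 8 (The Old House): author_id=1 -> matches Perez
All 8 rows appear; 1 has NULL author.

SQL:
SELECT a.title, b.name AS author
FROM books a
LEFT JOIN authors b ON a.author_id = b.id

Result:
title           | author
----------------+-------
Midnight Sun    | Perez 
The Last Train  | Young 
Quiet Streets   | Perez 
Winter Gardens  | Clark 
Broken Clocks   | Young 
Empty Rooms     | NULL  
Northern Lights | King  
The Old House   | Perez 


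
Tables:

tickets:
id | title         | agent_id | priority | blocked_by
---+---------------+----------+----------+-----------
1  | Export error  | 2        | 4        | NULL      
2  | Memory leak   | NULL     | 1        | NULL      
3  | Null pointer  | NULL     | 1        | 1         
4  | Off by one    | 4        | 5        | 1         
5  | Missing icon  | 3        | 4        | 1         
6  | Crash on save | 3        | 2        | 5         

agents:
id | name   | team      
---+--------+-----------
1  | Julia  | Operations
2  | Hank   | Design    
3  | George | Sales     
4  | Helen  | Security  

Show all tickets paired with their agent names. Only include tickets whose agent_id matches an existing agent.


INNER JOIN keeps only tickets rows whose agent_id matches an id in agents. Walk through each ticket:
  - ticket 1 (Export error): agent_id=2 -> matches Hank
  - ticket 2 (Memory leak): agent_id=NULL, no match -> dropped
  - ticket 3 (Null pointer): agent_id=NULL, no match -> dropped
  - ticket 4 (Off by one): agent_id=4 -> matches Helen
  - ticket 5 (Missing icon): agent_id=3 -> matches George
  - ticket 6 (Crash on save): agent_id=3 -> matches George
So 2 of 6 rows are dropped.

SQL:
SELECT a.title, b.name AS agent
FROM tickets a
INNER JOIN agents b ON a.agent_id = b.id

Result:
title         | agent 
--------------+-------
Export error  | Hank  
Off by one    | Helen 
Missing icon  | George
Crash on save | George


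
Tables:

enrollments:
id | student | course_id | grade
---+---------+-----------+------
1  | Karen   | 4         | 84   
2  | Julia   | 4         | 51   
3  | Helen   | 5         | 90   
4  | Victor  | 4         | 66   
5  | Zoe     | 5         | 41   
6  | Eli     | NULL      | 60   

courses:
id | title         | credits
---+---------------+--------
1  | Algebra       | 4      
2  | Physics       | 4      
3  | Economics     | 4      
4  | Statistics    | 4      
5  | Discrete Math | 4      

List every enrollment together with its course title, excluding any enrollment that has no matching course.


INNER JOIN keeps only enrollments rows whose course_id matches an id in courses. Walk through each enrollment:
  - enrollment 1 (Karen): course_id=4 -> matches Statistics
  - enrollment 2 (Julia): course_id=4 -> matches Statistics
  - enrollment 3 (Helen): course_id=5 -> matches Discrete Math
  - enrollment 4 (Victor): course_id=4 -> matches Statistics
  - enrollment 5 (Zoe): course_id=5 -> matches Discrete Math
  - enrollment 6 (Eli): course_id=NULL, no match -> dropped
So 1 of 6 rows is dropped.

SQL:
SELECT a.student, b.title AS course
FROM enrollments a
INNER JOIN courses b ON a.course_id = b.id

Result:
student | course       
--------+--------------
Karen   | Statistics   
Julia   | Statistics   
Helen   | Discrete Math
Victor  | Statistics   
Zoe     | Discrete Math


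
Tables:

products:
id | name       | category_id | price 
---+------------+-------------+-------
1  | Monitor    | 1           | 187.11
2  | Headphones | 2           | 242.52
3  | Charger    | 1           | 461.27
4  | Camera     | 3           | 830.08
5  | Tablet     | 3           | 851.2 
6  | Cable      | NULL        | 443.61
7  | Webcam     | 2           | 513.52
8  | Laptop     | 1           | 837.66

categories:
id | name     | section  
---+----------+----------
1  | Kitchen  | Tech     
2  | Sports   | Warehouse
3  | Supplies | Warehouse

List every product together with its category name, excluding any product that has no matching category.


INNER JOIN keeps only products rows whose category_id matches an id in categories. Walk through each product:
  - product 1 (Monitor): category_id=1 -> matches Kitchen
  - product 2 (Headphones): category_id=2 -> matches Sports
  - product 3 (Charger): category_id=1 -> matches Kitchen
  - product 4 (Camera): category_id=3 -> matches Supplies
  - product 5 (Tablet): category_id=3 -> matches Supplies
  - product 6 (Cable): category_id=NULL, no match -> dropped
  - product 7 (Webcam): category_id=2 -> matches Sports
  - product 8 (Laptop): category_id=1 -> matches Kitchen
So 1 of 8 rows is dropped.

SQL:
SELECT a.name, b.name AS category
FROM products a
INNER JOIN categories b ON a.category_id = b.id

Result:
name       | category
-----------+---------
Monitor    | Kitchen 
Headphones | Sports  
Charger    | Kitchen 
Camera     | Supplies
Tablet     | Supplies
Webcam     | Sports  
Laptop     | Kitchen 


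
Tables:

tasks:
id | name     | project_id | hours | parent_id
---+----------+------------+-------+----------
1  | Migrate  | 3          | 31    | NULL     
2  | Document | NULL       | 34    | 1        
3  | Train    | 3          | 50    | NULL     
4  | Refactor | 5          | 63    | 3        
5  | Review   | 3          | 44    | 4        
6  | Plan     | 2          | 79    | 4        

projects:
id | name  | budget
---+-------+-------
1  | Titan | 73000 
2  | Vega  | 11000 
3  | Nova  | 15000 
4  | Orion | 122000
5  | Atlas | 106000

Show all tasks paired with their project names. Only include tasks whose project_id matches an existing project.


INNER JOIN keeps only tasks rows whose project_id matches an id in projects. Walk through each task:
  - task 1 (Migrate): project_id=3 -> matches Nova
  - task 2 (Document): project_id=NULL, no match -> dropped
  - task 3 (Train): project_id=3 -> matches Nova
  - task 4 (Refactor): project_id=5 -> matches Atlas
  - task 5 (Review): project_id=3 -> matches Nova
  - task 6 (Plan): project_id=2 -> matches Vega
So 1 of 6 rows is dropped.

SQL:
SELECT a.name, b.name AS project
FROM tasks a
INNER JOIN projects b ON a.project_id = b.id

Result:
name     | project
---------+--------
Migrate  | Nova   
Train    | Nova   
Refactor | Atlas  
Review   | Nova   
Plan     | Vega   


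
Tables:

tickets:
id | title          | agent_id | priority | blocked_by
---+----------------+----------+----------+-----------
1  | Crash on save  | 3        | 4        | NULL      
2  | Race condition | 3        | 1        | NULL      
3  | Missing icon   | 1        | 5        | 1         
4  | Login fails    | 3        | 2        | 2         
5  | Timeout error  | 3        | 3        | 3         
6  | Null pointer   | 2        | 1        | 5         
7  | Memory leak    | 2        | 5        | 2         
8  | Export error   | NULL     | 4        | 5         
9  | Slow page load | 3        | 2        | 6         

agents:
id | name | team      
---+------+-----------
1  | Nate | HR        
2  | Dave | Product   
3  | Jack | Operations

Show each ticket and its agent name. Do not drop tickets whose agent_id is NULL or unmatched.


LEFT JOIN keeps every row from tickets (the left table); where agent_id has no match in agents, the agent columns become NULL. Walk through each ticket:
  - ticket 1 (Crash on save): agent_id=3 -> matches Jack
  - ticket 2 (Race condition): agent_id=3 -> matches Jack
  - ticket 3 (Missing icon): agent_id=1 -> matches Nate
  - ticket 4 (Login fails): agent_id=3 -> matches Jack
  - ticket 5 (Timeout error): agent_id=3 -> matches Jack
  - ticket 6 (Null pointer): agent_id=2 -> matches Dave
  - ticket 7 (Memory leak): agent_id=2 -> matches Dave
  - ticket 8 (Export error): agent_id=NULL, no match -> kept with NULL
  - ticket 9 (Slow page load): agent_id=3 -> matches Jack
All 9 rows appear; 1 has NULL agent.

SQL:
SELECT a.title, b.name AS agent
FROM tickets a
LEFT JOIN agents b ON a.agent_id = b.id

Result:
title          | agent
---------------+------
Crash on save  | Jack 
Race condition | Jack 
Missing icon   | Nate 
Login fails    | Jack 
Timeout error  | Jack 
Null pointer   | Dave 
Memory leak    | Dave 
Export error   | NULL 
Slow page load | Jack 


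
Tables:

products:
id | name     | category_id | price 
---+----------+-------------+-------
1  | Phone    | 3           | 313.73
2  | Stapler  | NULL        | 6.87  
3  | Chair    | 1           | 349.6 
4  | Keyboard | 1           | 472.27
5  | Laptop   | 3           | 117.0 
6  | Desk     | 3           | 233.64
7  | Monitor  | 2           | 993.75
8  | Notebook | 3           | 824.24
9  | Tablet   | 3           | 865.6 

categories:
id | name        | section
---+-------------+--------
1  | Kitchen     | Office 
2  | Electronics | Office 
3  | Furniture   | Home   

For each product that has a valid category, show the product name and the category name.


INNER JOIN keeps only products rows whose category_id matches an id in categories. Walk through each product:
  - product 1 (Phone): category_id=3 -> matches Furniture
  - product 2 (Stapler): category_id=NULL, no match -> dropped
  - product 3 (Chair): category_id=1 -> matches Kitchen
  - product 4 (Keyboard): category_id=1 -> matches Kitchen
  - product 5 (Laptop): category_id=3 -> matches Furniture
  - product 6 (Desk): category_id=3 -> matches Furniture
  - product 7 (Monitor): category_id=2 -> matches Electronics
  - product 8 (Notebook): category_id=3 -> matches Furniture
  - product 9 (Tablet): category_id=3 -> matches Furniture
So 1 of 9 rows is dropped.

SQL:
SELECT a.name, b.name AS category
FROM products a
INNER JOIN categories b ON a.category_id = b.id

Result:
name     | category   
---------+------------
Phone    | Furniture  
Chair    | Kitchen    
Keyboard | Kitchen    
Laptop   | Furniture  
Desk     | Furniture  
Monitor  | Electronics
Notebook | Furniture  
Tablet   | Furniture  


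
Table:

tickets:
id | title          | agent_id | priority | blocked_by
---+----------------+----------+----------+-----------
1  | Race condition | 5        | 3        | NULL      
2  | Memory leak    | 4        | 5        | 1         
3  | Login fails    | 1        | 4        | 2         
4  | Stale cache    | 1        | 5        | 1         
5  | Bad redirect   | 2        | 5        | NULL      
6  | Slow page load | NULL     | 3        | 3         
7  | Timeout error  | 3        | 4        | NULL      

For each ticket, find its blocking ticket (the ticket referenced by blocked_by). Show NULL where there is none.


This is a self-join: tickets is joined to a second copy of itself, matching each row's blocked_by to another row's id. Use LEFT JOIN so rows with blocked_by=NULL are kept.
  - ticket 1 (Race condition): blocked_by=NULL -> NULL
  - ticket 2 (Memory leak): blocked_by=1 -> Race condition
  - ticket 3 (Login fails): blocked_by=2 -> Memory leak
  - ticket 4 (Stale cache): blocked_by=1 -> Race condition
  - ticket 5 (Bad redirect): blocked_by=NULL -> NULL
  - ticket 6 (Slow page load): blocked_by=3 -> Login fails
  - ticket 7 (Timeout error): blocked_by=NULL -> NULL

SQL:
SELECT a.title AS item, b.title AS blocked_by
FROM tickets a
LEFT JOIN tickets b ON a.blocked_by = b.id

Result:
item           | blocked_by    
---------------+---------------
Race condition | NULL          
Memory leak    | Race condition
Login fails    | Memory leak   
Stale cache    | Race condition
Bad redirect   | NULL          
Slow page load | Login fails   
Timeout error  | NULL          


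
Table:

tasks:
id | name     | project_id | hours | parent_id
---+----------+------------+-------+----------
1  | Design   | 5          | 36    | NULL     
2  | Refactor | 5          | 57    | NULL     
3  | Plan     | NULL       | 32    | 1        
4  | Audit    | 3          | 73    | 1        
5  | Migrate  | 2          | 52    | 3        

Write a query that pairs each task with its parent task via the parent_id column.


This is a self-join: tasks is joined to a second copy of itself, matching each row's parent_id to another row's id. Use LEFT JOIN so rows with parent_id=NULL are kept.
  - task 1 (Design): parent_id=NULL -> NULL
  - task 2 (Refactor): parent_id=NULL -> NULL
  - task 3 (Plan): parent_id=1 -> Design
  - task 4 (Audit): parent_id=1 -> Design
  - task 5 (Migrate): parent_id=3 -> Plan

SQL:
SELECT a.name AS item, b.name AS parent
FROM tasks a
LEFT JOIN tasks b ON a.parent_id = b.id

Result:
item     | parent
---------+-------
Design   | NULL  
Refactor | NULL  
Plan     | Design
Audit    | Design
Migrate  | Plan  


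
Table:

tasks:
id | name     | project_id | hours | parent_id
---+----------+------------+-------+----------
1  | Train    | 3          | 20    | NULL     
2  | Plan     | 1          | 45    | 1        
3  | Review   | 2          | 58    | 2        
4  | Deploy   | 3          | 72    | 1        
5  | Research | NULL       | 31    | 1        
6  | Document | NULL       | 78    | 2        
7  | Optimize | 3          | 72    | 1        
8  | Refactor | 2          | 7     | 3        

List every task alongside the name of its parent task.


This is a self-join: tasks is joined to a second copy of itself, matching each row's parent_id to another row's id. Use LEFT JOIN so rows with parent_id=NULL are kept.
  - task 1 (Train): parent_id=NULL -> NULL
  - task 2 (Plan): parent_id=1 -> Train
  - task 3 (Review): parent_id=2 -> Plan
  - task 4 (Deploy): parent_id=1 -> Train
  - task 5 (Research): parent_id=1 -> Train
  - task 6 (Document): parent_id=2 -> Plan
  - task 7 (Optimize): parent_id=1 -> Train
  - task 8 (Refactor): parent_id=3 -> Review

SQL:
SELECT a.name AS item, b.name AS parent
FROM tasks a
LEFT JOIN tasks b ON a.parent_id = b.id

Result:
item     | parent
---------+-------
Train    | NULL  
Plan     | Train 
Review   | Plan  
Deploy   | Train 
Research | Train 
Document | Plan  
Optimize | Train 
Refactor | Review


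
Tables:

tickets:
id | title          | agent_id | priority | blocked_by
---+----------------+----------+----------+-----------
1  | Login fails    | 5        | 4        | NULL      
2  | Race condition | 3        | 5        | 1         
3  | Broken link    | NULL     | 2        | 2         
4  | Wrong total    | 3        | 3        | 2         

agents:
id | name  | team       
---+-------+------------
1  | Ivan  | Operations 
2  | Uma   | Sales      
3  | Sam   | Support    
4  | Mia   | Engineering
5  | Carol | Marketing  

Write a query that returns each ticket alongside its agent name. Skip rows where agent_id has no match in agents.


INNER JOIN keeps only tickets rows whose agent_id matches an id in agents. Walk through each ticket:
  - ticket 1 (Login fails): agent_id=5 -> matches Carol
  - ticket 2 (Race condition): agent_id=3 -> matches Sam
  - ticket 3 (Broken link): agent_id=NULL, no match -> dropped
  - ticket 4 (Wrong total): agent_id=3 -> matches Sam
So 1 of 4 rows is dropped.

SQL:
SELECT a.title, b.name AS agent
FROM tickets a
INNER JOIN agents b ON a.agent_id = b.id

Result:
title          | agent
---------------+------
Login fails    | Carol
Race condition | Sam  
Wrong total    | Sam  


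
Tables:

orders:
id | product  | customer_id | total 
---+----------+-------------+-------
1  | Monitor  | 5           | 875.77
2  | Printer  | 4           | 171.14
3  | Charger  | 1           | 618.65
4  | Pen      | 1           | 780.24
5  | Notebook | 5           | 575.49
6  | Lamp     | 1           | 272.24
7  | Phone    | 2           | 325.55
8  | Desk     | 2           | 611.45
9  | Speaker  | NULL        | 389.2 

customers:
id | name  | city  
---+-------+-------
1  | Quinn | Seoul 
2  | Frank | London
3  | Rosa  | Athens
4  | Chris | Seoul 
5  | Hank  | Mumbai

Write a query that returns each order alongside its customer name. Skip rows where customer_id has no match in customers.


INNER JOIN keeps only orders rows whose customer_id matches an id in customers. Walk through each order:
  - order 1 (Monitor): customer_id=5 -> matches Hank
  - order 2 (Printer): customer_id=4 -> matches Chris
  - order 3 (Charger): customer_id=1 -> matches Quinn
  - order 4 (Pen): customer_id=1 -> matches Quinn
  - order 5 (Notebook): customer_id=5 -> matches Hank
  - order 6 (Lamp): customer_id=1 -> matches Quinn
  - order 7 (Phone): customer_id=2 -> matches Frank
  - order 8 (Desk): customer_id=2 -> matches Frank
  - order 9 (Speaker): customer_id=NULL, no match -> dropped
So 1 of 9 rows is dropped.

SQL:
SELECT a.product, b.name AS customer
FROM orders a
INNER JOIN customers b ON a.customer_id = b.id

Result:
product  | customer
---------+---------
Monitor  | Hank    
Printer  | Chris   
Charger  | Quinn   
Pen      | Quinn   
Notebook | Hank    
Lamp     | Quinn   
Phone    | Frank   
Desk     | Frank   


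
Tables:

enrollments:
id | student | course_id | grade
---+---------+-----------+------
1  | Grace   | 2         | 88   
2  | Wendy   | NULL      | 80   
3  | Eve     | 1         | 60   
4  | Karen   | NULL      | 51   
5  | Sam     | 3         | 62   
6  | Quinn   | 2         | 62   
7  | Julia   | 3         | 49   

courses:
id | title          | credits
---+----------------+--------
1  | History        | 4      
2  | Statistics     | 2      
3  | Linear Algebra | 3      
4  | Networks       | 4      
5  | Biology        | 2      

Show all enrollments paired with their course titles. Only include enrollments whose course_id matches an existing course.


INNER JOIN keeps only enrollments rows whose course_id matches an id in courses. Walk through each enrollment:
  - enrollment 1 (Grace): course_id=2 -> matches Statistics
  - enrollment 2 (Wendy): course_id=NULL, no match -> dropped
  - enrollment 3 (Eve): course_id=1 -> matches History
  - enrollment 4 (Karen): course_id=NULL, no match -> dropped
  - enrollment 5 (Sam): course_id=3 -> matches Linear Algebra
  - enrollment 6 (Quinn): course_id=2 -> matches Statistics
  - enrollment 7 (Julia): course_id=3 -> matches Linear Algebra
So 2 of 7 rows are dropped.

SQL:
SELECT a.student, b.title AS course
FROM enrollments a
INNER JOIN courses b ON a.course_id = b.id

Result:
student | course        
--------+---------------
Grace   | Statistics    
Eve     | History       
Sam     | Linear Algebra
Quinn   | Statistics    
Julia   | Linear Algebra


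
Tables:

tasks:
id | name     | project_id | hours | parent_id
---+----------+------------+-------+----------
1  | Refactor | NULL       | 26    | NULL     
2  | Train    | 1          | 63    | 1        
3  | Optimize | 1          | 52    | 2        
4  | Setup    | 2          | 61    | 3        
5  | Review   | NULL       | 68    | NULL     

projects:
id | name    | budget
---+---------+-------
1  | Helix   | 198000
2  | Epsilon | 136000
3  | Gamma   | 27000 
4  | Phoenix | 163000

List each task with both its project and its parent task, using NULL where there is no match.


Two LEFT JOINs from the same base table tasks: one to projects via project_id, one to tasks itself via parent_id. Both are LEFT so every task is preserved.
Match against projects:
  - task 1 (Refactor): project_id=NULL, no match -> kept with NULL
  - task 2 (Train): project_id=1 -> matches Helix
  - task 3 (Optimize): project_id=1 -> matches Helix
  - task 4 (Setup): project_id=2 -> matches Epsilon
  - task 5 (Review): project_id=NULL, no match -> kept with NULL
Match against tasks (self):
  - task 1 (Refactor): parent_id=NULL -> NULL
  - task 2 (Train): parent_id=1 -> Refactor
  - task 3 (Optimize): parent_id=2 -> Train
  - task 4 (Setup): parent_id=3 -> Optimize
  - task 5 (Review): parent_id=NULL -> NULL

SQL:
SELECT a.name, b.name AS project, c.name AS parent
FROM tasks a
LEFT JOIN projects b ON a.project_id = b.id
LEFT JOIN tasks c ON a.parent_id = c.id

Result:
name     | project | parent  
---------+---------+---------
Refactor | NULL    | NULL    
Train    | Helix   | Refactor
Optimize | Helix   | Train   
Setup    | Epsilon | Optimize
Review   | NULL    | NULL    


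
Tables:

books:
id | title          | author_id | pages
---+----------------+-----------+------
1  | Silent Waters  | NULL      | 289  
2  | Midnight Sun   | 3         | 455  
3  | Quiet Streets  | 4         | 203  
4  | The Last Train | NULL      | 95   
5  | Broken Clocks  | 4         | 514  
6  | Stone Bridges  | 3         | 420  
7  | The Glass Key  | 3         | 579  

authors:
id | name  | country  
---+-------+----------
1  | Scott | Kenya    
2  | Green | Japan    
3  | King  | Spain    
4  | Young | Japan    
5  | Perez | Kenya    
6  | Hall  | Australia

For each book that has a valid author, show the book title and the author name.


INNER JOIN keeps only books rows whose author_id matches an id in authors. Walk through each book:
  - book 1 (Silent Waters): author_id=NULL, no match -> dropped
  - book 2 (Midnight Sun): author_id=3 -> matches King
  - book 3 (Quiet Streets): author_id=4 -> matches Young
  - book 4 (The Last Train): author_id=NULL, no match -> dropped
  - book 5 (Broken Clocks): author_id=4 -> matches Young
  - book 6 (Stone Bridges): author_id=3 -> matches King
  - book 7 (The Glass Key): author_id=3 -> matches King
So 2 of 7 rows are dropped.

SQL:
SELECT a.title, b.name AS author
FROM books a
INNER JOIN authors b ON a.author_id = b.id

Result:
title         | author
--------------+-------
Midnight Sun  | King  
Quiet Streets | Young 
Broken Clocks | Young 
Stone Bridges | King  
The Glass Key | King  


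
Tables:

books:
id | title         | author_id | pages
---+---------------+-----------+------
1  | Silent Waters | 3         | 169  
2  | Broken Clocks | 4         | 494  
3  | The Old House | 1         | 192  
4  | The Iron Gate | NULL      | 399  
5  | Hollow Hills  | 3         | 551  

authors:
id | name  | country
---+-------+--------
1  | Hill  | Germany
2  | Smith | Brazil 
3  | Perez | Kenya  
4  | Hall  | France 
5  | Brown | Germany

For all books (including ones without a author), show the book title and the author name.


LEFT JOIN keeps every row from books (the left table); where author_id has no match in authors, the author columns become NULL. Walk through each book:
  - book 1 (Silent Waters): author_id=3 -> matches Perez
  - book 2 (Broken Clocks): author_id=4 -> matches Hall
  - book 3 (The Old House): author_id=1 -> matches Hill
  - book 4 (The Iron Gate): author_id=NULL, no match -> kept with NULL
  - book 5 (Hollow Hills): author_id=3 -> matches Perez
All 5 rows appear; 1 has NULL author.

SQL:
SELECT a.title, b.name AS author
FROM books a
LEFT JOIN authors b ON a.author_id = b.id

Result:
title         | author
--------------+-------
Silent Waters | Perez 
Broken Clocks | Hall  
The Old House | Hill  
The Iron Gate | NULL  
Hollow Hills  | Perez 


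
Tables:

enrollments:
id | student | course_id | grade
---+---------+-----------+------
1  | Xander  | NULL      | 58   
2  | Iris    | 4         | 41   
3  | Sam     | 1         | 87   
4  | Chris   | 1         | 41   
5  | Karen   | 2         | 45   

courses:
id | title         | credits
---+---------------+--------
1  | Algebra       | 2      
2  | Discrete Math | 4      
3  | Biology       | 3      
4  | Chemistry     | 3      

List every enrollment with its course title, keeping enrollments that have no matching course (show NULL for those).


LEFT JOIN keeps every row from enrollments (the left table); where course_id has no match in courses, the course columns become NULL. Walk through each enrollment:
  - enrollment 1 (Xander): course_id=NULL, no match -> kept with NULL
  - enrollment 2 (Iris): course_id=4 -> matches Chemistry
  - enrollment 3 (Sam): course_id=1 -> matches Algebra
  - enrollment 4 (Chris): course_id=1 -> matches Algebra
  - enrollment 5 (Karen): course_id=2 -> matches Discrete Math
All 5 rows appear; 1 has NULL course.

SQL:
SELECT a.student, b.title AS course
FROM enrollments a
LEFT JOIN courses b ON a.course_id = b.id

Result:
student | course       
--------+--------------
Xander  | NULL         
Iris    | Chemistry    
Sam     | Algebra      
Chris   | Algebra      
Karen   | Discrete Math


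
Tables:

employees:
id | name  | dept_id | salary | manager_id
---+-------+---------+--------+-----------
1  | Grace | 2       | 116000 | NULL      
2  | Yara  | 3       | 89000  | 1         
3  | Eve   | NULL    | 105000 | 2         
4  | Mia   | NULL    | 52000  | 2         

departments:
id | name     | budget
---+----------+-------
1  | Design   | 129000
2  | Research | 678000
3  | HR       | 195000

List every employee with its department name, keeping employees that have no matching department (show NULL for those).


LEFT JOIN keeps every row from employees (the left table); where dept_id has no match in departments, the department columns become NULL. Walk through each employee:
  - employee 1 (Grace): dept_id=2 -> matches Research
  - employee 2 (Yara): dept_id=3 -> matches HR
  - employee 3 (Eve): dept_id=NULL, no match -> kept with NULL
  - employee 4 (Mia): dept_id=NULL, no match -> kept with NULL
All 4 rows appear; 2 have NULL department.

SQL:
SELECT a.name, b.name AS department
FROM employees a
LEFT JOIN departments b ON a.dept_id = b.id

Result:
name  | department
------+-----------
Grace | Research  
Yara  | HR        
Eve   | NULL      
Mia   | NULL      


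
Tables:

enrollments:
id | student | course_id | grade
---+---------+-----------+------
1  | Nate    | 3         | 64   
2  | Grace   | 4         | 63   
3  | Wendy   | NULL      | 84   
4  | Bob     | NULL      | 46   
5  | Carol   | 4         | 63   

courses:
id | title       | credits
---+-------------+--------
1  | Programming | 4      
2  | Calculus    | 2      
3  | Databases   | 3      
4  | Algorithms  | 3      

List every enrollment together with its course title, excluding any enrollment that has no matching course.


INNER JOIN keeps only enrollments rows whose course_id matches an id in courses. Walk through each enrollment:
  - enrollment 1 (Nate): course_id=3 -> matches Databases
  - enrollment 2 (Grace): course_id=4 -> matches Algorithms
  - enrollment 3 (Wendy): course_id=NULL, no match -> dropped
  - enrollment 4 (Bob): course_id=NULL, no match -> dropped
  - enrollment 5 (Carol): course_id=4 -> matches Algorithms
So 2 of 5 rows are dropped.

SQL:
SELECT a.student, b.title AS course
FROM enrollments a
INNER JOIN courses b ON a.course_id = b.id

Result:
student | course    
--------+-----------
Nate    | Databases 
Grace   | Algorithms
Carol   | Algorithms


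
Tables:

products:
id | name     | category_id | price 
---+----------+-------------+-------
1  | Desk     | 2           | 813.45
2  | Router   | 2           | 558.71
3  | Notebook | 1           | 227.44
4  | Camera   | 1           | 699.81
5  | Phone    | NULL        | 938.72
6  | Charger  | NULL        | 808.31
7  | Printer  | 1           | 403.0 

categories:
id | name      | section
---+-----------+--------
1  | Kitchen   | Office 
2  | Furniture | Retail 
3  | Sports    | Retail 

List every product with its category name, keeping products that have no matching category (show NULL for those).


LEFT JOIN keeps every row from products (the left table); where category_id has no match in categories, the category columns become NULL. Walk through each product:
  - product 1 (Desk): category_id=2 -> matches Furniture
  - product 2 (Router): category_id=2 -> matches Furniture
  - product 3 (Notebook): category_id=1 -> matches Kitchen
  - product 4 (Camera): category_id=1 -> matches Kitchen
  - product 5 (Phone): category_id=NULL, no match -> kept with NULL
  - product 6 (Charger): category_id=NULL, no match -> kept with NULL
  - product 7 (Printer): category_id=1 -> matches Kitchen
All 7 rows appear; 2 have NULL category.

SQL:
SELECT a.name, b.name AS category
FROM products a
LEFT JOIN categories b ON a.category_id = b.id

Result:
name     | category 
---------+----------
Desk     | Furniture
Router   | Furniture
Notebook | Kitchen  
Camera   | Kitchen  
Phone    | NULL     
Charger  | NULL     
Printer  | Kitchen  


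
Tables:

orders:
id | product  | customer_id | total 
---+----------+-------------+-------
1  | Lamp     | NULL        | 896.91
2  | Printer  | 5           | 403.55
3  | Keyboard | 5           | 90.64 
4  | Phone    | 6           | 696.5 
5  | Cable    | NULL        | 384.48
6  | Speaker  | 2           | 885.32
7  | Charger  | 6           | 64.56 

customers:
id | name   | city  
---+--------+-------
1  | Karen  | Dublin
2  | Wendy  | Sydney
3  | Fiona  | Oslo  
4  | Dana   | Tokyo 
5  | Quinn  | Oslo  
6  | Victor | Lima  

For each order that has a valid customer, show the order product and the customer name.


INNER JOIN keeps only orders rows whose customer_id matches an id in customers. Walk through each order:
  - order 1 (Lamp): customer_id=NULL, no match -> dropped
  - order 2 (Printer): customer_id=5 -> matches Quinn
  - order 3 (Keyboard): customer_id=5 -> matches Quinn
  - order 4 (Phone): customer_id=6 -> matches Victor
  - order 5 (Cable): customer_id=NULL, no match -> dropped
  - order 6 (Speaker): customer_id=2 -> matches Wendy
  - order 7 (Charger): customer_id=6 -> matches Victor
So 2 of 7 rows are dropped.

SQL:
SELECT a.product, b.name AS customer
FROM orders a
INNER JOIN customers b ON a.customer_id = b.id

Result:
product  | customer
---------+---------
Printer  | Quinn   
Keyboard | Quinn   
Phone    | Victor  
Speaker  | Wendy   
Charger  | Victor  
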